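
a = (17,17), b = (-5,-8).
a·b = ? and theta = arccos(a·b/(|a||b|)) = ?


a·b = 17*(-5) + 17*(-8) = -85 - 136 = -221
|a| = sqrt(289+289) = 24.0416
|b| = sqrt(25+64) = 9.4340
cos(theta) = -221/(sqrt(578)*sqrt(89)) = -221/sqrt(51442) = -0.974391
theta = arccos(-221/sqrt(51442)) = 167.0054 degrees

a·b = -221, theta = 167.0054 deg


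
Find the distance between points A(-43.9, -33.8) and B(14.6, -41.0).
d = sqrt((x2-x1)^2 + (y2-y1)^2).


dx = 14.6 + 43.9 = 58.5
dy = -41.0 + 33.8 = -7.2
d = sqrt(3422.25 + 51.84) = sqrt(3474.09) = 58.9414

58.9414


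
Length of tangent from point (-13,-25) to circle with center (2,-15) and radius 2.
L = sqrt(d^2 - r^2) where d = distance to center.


d = sqrt((-13-2)^2 + (-25+ 15)^2) = sqrt(225+100) = 18.0278
L = sqrt(325.0000 - 4) = sqrt(321.0000) = 17.9165

17.9165


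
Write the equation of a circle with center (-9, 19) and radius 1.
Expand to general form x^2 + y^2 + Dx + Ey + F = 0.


(x+ 9)^2 + (y-19)^2 = 1^2
D = -2h = 18, E = -2k = -38
F = h^2+k^2-r^2 = 81+361-1 = 441

x^2 + y^2 + 18x - 38y + 441 = 0


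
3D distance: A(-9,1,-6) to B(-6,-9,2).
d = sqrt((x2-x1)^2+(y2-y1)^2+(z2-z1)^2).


dx=3, dy=-10, dz=8
d = sqrt(9+100+64) = sqrt(173) = 13.1529

13.1529


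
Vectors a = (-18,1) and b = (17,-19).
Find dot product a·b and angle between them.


a·b = -18*17 + 1*(-19) = -306 - 19 = -325
|a| = sqrt(324+1) = 18.0278
|b| = sqrt(289+361) = 25.4951
cos(theta) = -325/(sqrt(325)*sqrt(650)) = -325/sqrt(211250) = -0.707107
theta = arccos(-325/sqrt(211250)) = 135.0000 degrees

a·b = -325, theta = 135.0000 deg


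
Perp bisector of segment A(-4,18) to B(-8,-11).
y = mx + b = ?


Midpoint = (-6, 3.5)
Slope of AB = dy/dx = -29/(-4) = 7.2500
Perp slope = -dx/dy = -4/29 = -0.1379
b = My - (perp slope)*Mx = 3.5 + (-4*(-6))/(-29) = 3.5 - 0.8276 = 2.6724

y = -0.1379x + 2.6724


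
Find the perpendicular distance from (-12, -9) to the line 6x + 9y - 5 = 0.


|6*(-12) + 9*(-9) - 5| = |-158| = 158
sqrt(36 + 81) = sqrt(117) = 10.8167
d = 158/sqrt(117) = 14.6071

14.6071


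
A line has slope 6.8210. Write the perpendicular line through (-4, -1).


Perpendicular slope = -1/m1 = -1/6.8210 = -0.1466
b2 = y0 - m2*x0 = -1 - 4/6.8210 = -1 - 0.5864 = -1.5864

y = -0.1466x - 1.5864


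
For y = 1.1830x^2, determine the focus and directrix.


a = 1.1830
1/(4a) = 0.2113
Focus = (0, 0.2113)
Directrix: y = -0.2113

Focus = (0, 0.2113), Directrix: y = -0.2113


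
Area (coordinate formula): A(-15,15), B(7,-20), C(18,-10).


-15*(-20+ 10) = 150
7*(-10-15) = -175
18*(15+ 20) = 630
sum = 605
Area = |605|/2 = 302.5000

302.5000 sq units


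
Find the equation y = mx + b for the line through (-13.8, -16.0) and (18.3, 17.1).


m = (33.1)/(32.1) = 1.0312
b = y1 - m*x1 = -16.0 - (33.1*(-13.8))/(32.1) = -16.0 + 14.2299 = -1.7701

y = 1.0312x - 1.7701


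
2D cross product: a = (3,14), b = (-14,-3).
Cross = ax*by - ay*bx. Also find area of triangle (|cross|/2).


cross = 3*(-3) - 14*(-14) = -9 + 196 = 187
Triangle area = |187|/2 = 187/2 = 93.5000

cross = 187, triangle area = 93.5000


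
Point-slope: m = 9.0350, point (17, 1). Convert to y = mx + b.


y - 1 = 9.0350(x - 17)
y = 9.0350x + 1 - 9.0350*17
y = 9.0350x - 152.5950

y = 9.0350x - 152.5950


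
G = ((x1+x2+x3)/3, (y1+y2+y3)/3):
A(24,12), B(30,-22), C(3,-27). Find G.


Gx = (24+30+3)/3 = 57/3 = 19.0000
Gy = (12- 22- 27)/3 = -37/3 = -12.3333

G = (19.0000, -12.3333)


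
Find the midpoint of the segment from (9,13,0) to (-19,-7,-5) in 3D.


Mx = (9- 19)/2 = -5.0000
My = (13- 7)/2 = 3.0000
Mz = (0- 5)/2 = -2.5000

M = (-5.0000, 3.0000, -2.5000)


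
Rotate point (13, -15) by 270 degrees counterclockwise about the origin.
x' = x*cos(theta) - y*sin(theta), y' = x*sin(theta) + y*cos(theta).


cos(270) = 0, sin(270) = -1
x' = 13*0 + 15*(-1) = -15
y' = 13*(-1) - 15*0 = -13

(-15, -13)


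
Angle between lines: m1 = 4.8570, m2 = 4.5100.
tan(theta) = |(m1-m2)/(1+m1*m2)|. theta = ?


m1-m2 = 0.347
1+m1*m2 = 22.90507
tan(theta) = |0.347/22.90507| = 0.015149
theta = arctan(|0.347/22.90507|) = 0.8679 degrees (acute angle)

0.8679 degrees


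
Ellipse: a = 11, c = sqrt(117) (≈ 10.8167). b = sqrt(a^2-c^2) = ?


b^2 = 11^2 - (sqrt(117))^2 = 121 - 117 = 4
b = sqrt(4) = 2

b = 2


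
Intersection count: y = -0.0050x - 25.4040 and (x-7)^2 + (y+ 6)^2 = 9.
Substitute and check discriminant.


Substitute y = -0.0050x - 25.4040: (x-7)^2 + (-0.0050x- 25.4040+ 6)^2 = 9
Expand to Ax^2 + Bx + C = 0, where b-k = -19.404
A = 1+m^2 = 1.000025
B = 2(m(b-k) - h) = 2(-0.0050*(-19.404) - 7) = -13.80596
C = h^2 + (b-k)^2 - r^2 = 49 + 376.515216 - 9 = 416.515216
disc = B^2-4AC = 190.6045 - 1666.1025 = -1475.4980
disc < 0

0 intersection points


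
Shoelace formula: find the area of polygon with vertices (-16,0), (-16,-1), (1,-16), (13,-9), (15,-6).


sum(xi*y_{i+1}) = -16*(-1) - 16*(-16) + 1*(-9) + 13*(-6) + 15*0 = 185
sum(yi*x_{i+1}) = 0*(-16) - 1*1 - 16*13 - 9*15 - 6*(-16) = -248
Area = |185 + 248|/2 = 433/2 = 216.5000

216.5000 sq units


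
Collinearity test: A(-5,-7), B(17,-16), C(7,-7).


-5*(-16+ 7) + 17*(-7+ 7) + 7*(-7+ 16)
= 45 + 0 + 63 = 108

No, not collinear (determinant = 108)


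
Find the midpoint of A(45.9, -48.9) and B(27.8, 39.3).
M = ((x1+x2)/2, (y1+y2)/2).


Mx = (45.9 + 27.8)/2 = 73.7/2 = 36.8500
My = (-48.9 + 39.3)/2 = -9.6/2 = -4.8000

(36.8500, -4.8000)


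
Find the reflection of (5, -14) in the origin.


Reflection rule for origin: (-x, -y)
(5, -14) -> (-5, 14)

(-5, 14)


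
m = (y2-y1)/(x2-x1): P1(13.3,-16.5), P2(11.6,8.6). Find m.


dy = 8.6 + 16.5 = 25.1
dx = 11.6 - 13.3 = -1.7
m = 25.1/(-1.7) = -14.7647

m = -14.7647


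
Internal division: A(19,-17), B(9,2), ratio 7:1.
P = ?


Px = (7*9 + 1*19)/8 = 82/8 = 10.2500
Py = (7*2 + 1*(-17))/8 = -3/8 = -0.3750

P = (10.2500, -0.3750)


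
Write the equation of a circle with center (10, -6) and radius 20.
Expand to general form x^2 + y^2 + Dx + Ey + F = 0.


(x-10)^2 + (y+ 6)^2 = 20^2
D = -2h = -20, E = -2k = 12
F = h^2+k^2-r^2 = 100+36-400 = -264

x^2 + y^2 - 20x + 12y - 264 = 0


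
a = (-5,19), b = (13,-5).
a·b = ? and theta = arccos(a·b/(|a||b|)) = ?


a·b = -5*13 + 19*(-5) = -65 - 95 = -160
|a| = sqrt(25+361) = 19.6469
|b| = sqrt(169+25) = 13.9284
cos(theta) = -160/(sqrt(386)*sqrt(194)) = -160/sqrt(74884) = -0.584690
theta = arccos(-160/sqrt(74884)) = 125.7811 degrees

a·b = -160, theta = 125.7811 deg


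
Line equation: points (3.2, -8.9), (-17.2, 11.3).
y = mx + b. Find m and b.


m = (20.2)/(-20.4) = -0.9902
b = y1 - m*x1 = -8.9 - (20.2*3.2)/(-20.4) = -8.9 + 3.1686 = -5.7314

y = -0.9902x - 5.7314


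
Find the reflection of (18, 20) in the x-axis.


Reflection rule for x-axis: (x, -y)
(18, 20) -> (18, -20)

(18, -20)


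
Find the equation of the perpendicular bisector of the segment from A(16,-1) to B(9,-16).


Midpoint = (12.5, -8.5)
Slope of AB = dy/dx = -15/(-7) = 2.1429
Perp slope = -dx/dy = -7/15 = -0.4667
b = My - (perp slope)*Mx = -8.5 + (-7*12.5)/(-15) = -8.5 + 5.8333 = -2.6667

y = -0.4667x - 2.6667


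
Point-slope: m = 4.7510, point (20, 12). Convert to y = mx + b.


y - 12 = 4.7510(x - 20)
y = 4.7510x + 12 - 4.7510*20
y = 4.7510x - 83.0200

y = 4.7510x - 83.0200


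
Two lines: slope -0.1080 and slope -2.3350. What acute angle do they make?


m1-m2 = 2.227
1+m1*m2 = 1.25218
tan(theta) = |2.227/1.25218| = 1.778498
theta = arctan(|2.227/1.25218|) = 60.6522 degrees (acute angle)

60.6522 degrees


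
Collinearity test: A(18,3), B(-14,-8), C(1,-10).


18*(-8+ 10) - 14*(-10-3) + 1*(3+ 8)
= 36 + 182 + 11 = 229

No, not collinear (determinant = 229)


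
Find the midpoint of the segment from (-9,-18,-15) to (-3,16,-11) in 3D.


Mx = (-9- 3)/2 = -6.0000
My = (-18+16)/2 = -1.0000
Mz = (-15- 11)/2 = -13.0000

M = (-6.0000, -1.0000, -13.0000)


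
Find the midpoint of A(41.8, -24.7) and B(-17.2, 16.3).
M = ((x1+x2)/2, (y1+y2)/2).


Mx = (41.8 - 17.2)/2 = 24.6/2 = 12.3000
My = (-24.7 + 16.3)/2 = -8.4/2 = -4.2000

(12.3000, -4.2000)


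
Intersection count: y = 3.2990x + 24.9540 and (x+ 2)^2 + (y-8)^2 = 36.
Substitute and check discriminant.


Substitute y = 3.2990x + 24.9540: (x+ 2)^2 + (3.2990x+24.9540-8)^2 = 36
Expand to Ax^2 + Bx + C = 0, where b-k = 16.954
A = 1+m^2 = 11.883401
B = 2(m(b-k) - h) = 2(3.2990*16.954 + 2) = 115.862492
C = h^2 + (b-k)^2 - r^2 = 4 + 287.438116 - 36 = 255.438116
disc = B^2-4AC = 13424.1171 - 12141.8943 = 1282.2228
disc > 0

2 intersection points


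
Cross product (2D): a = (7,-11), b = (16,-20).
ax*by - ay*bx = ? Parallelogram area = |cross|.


cross = 7*(-20) + 11*16 = -140 + 176 = 36
Parallelogram area = |36| = 36

cross = 36, parallelogram area = 36


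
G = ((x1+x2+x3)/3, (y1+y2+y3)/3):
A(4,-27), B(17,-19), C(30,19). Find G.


Gx = (4+17+30)/3 = 51/3 = 17.0000
Gy = (-27- 19+19)/3 = -27/3 = -9.0000

G = (17.0000, -9.0000)


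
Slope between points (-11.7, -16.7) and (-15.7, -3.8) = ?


dy = -3.8 + 16.7 = 12.9
dx = -15.7 + 11.7 = -4.0
m = 12.9/(-4.0) = -3.2250

m = -3.2250


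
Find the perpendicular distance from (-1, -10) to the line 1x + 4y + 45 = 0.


|1*(-1) + 4*(-10) + 45| = |4| = 4
sqrt(1 + 16) = sqrt(17) = 4.1231
d = 4/sqrt(17) = 0.9701

0.9701


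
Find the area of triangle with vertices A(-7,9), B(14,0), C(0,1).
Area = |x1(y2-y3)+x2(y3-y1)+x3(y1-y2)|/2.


-7*(0-1) = 7
14*(1-9) = -112
0*(9-0) = 0
sum = -105
Area = |-105|/2 = 52.5000

52.5000 sq units


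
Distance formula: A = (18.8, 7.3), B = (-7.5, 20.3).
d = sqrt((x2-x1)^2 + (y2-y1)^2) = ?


dx = -7.5 - 18.8 = -26.3
dy = 20.3 - 7.3 = 13.0
d = sqrt(691.69 + 169.0) = sqrt(860.69) = 29.3375

29.3375


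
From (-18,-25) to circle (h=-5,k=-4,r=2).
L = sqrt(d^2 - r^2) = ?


d = sqrt((-18+ 5)^2 + (-25+ 4)^2) = sqrt(169+441) = 24.6982
L = sqrt(610.0000 - 4) = sqrt(606.0000) = 24.6171

24.6171


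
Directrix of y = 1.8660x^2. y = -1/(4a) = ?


a = 1.8660
1/(4a) = 0.1340
directrix: y = -0.1340 = -0.1340

y = -0.1340


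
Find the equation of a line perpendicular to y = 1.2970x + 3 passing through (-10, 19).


Perpendicular slope = -1/m1 = -1/1.2970 = -0.7710
b2 = y0 - m2*x0 = 19 - 10/1.2970 = 19 - 7.7101 = 11.2899

y = -0.7710x + 11.2899


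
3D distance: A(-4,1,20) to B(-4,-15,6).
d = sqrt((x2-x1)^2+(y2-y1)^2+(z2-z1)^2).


dx=0, dy=-16, dz=-14
d = sqrt(0+256+196) = sqrt(452) = 21.2603

21.2603


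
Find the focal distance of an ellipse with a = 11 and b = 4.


c^2 = 11^2 - 4^2 = 121 - 16 = 105
c = sqrt(105) = 10.2470

c = 10.2470


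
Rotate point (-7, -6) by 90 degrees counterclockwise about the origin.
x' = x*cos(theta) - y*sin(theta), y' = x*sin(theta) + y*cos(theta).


cos(90) = 0, sin(90) = 1
x' = -7*0 + 6*1 = 6
y' = -7*1 - 6*0 = -7

(6, -7)


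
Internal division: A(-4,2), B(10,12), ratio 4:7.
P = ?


Px = (4*10 + 7*(-4))/11 = 12/11 = 1.0909
Py = (4*12 + 7*2)/11 = 62/11 = 5.6364

P = (1.0909, 5.6364)


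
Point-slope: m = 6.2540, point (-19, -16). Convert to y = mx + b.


y + 16 = 6.2540(x + 19)
y = 6.2540x - 16 - 6.2540*(-19)
y = 6.2540x + 102.8260

y = 6.2540x + 102.8260


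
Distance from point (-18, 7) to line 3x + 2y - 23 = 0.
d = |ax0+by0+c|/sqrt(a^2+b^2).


|3*(-18) + 2*7 - 23| = |-63| = 63
sqrt(9 + 4) = sqrt(13) = 3.6056
d = 63/sqrt(13) = 17.4731

17.4731


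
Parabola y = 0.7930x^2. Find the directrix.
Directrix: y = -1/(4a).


a = 0.7930
1/(4a) = 0.3153
directrix: y = -0.3153 = -0.3153

y = -0.3153


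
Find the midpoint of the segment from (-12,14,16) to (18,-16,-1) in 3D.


Mx = (-12+18)/2 = 3.0000
My = (14- 16)/2 = -1.0000
Mz = (16- 1)/2 = 7.5000

M = (3.0000, -1.0000, 7.5000)


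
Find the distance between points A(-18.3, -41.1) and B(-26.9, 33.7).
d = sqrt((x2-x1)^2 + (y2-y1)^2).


dx = -26.9 + 18.3 = -8.6
dy = 33.7 + 41.1 = 74.8
d = sqrt(73.96 + 5595.04) = sqrt(5669) = 75.2928

75.2928


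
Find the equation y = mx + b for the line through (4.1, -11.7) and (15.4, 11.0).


m = (22.7)/(11.3) = 2.0088
b = y1 - m*x1 = -11.7 - (22.7*4.1)/(11.3) = -11.7 - 8.2363 = -19.9363

y = 2.0088x - 19.9363


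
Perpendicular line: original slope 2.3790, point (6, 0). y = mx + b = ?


Perpendicular slope = -1/m1 = -1/2.3790 = -0.4203
b2 = y0 - m2*x0 = 0 + 6/2.3790 = 0 + 2.5221 = 2.5221

y = -0.4203x + 2.5221


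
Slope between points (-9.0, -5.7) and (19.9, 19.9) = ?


dy = 19.9 + 5.7 = 25.6
dx = 19.9 + 9.0 = 28.9
m = 25.6/28.9 = 0.8858

m = 0.8858


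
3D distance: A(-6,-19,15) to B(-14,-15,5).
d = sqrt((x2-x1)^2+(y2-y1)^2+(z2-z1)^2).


dx=-8, dy=4, dz=-10
d = sqrt(64+16+100) = sqrt(180) = 13.4164

13.4164


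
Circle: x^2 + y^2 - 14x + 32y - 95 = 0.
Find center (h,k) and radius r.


h = -D/2 = 14/2 = 7
k = -E/2 = -32/2 = -16
r^2 = h^2 + k^2 - F = 49 + 256 + 95 = 400
r = 20

Center (7, -16), radius = 20


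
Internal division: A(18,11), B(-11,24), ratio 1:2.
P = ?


Px = (1*(-11) + 2*18)/3 = 25/3 = 8.3333
Py = (1*24 + 2*11)/3 = 46/3 = 15.3333

P = (8.3333, 15.3333)


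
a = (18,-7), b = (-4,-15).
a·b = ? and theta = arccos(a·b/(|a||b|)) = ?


a·b = 18*(-4) - 7*(-15) = -72 + 105 = 33
|a| = sqrt(324+49) = 19.3132
|b| = sqrt(16+225) = 15.5242
cos(theta) = 33/(sqrt(373)*sqrt(241)) = 33/sqrt(89893) = 0.110065
theta = arccos(33/sqrt(89893)) = 83.6809 degrees

a·b = 33, theta = 83.6809 deg


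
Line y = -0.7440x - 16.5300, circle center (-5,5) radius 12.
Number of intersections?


Substitute y = -0.7440x - 16.5300: (x+ 5)^2 + (-0.7440x- 16.5300-5)^2 = 144
Expand to Ax^2 + Bx + C = 0, where b-k = -21.53
A = 1+m^2 = 1.553536
B = 2(m(b-k) - h) = 2(-0.7440*(-21.53) + 5) = 42.03664
C = h^2 + (b-k)^2 - r^2 = 25 + 463.5409 - 144 = 344.5409
disc = B^2-4AC = 1767.0791 - 2141.0268 = -373.9477
disc < 0

0 intersection points


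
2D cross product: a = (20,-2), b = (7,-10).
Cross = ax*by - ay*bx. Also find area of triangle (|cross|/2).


cross = 20*(-10) + 2*7 = -200 + 14 = -186
Triangle area = |-186|/2 = 186/2 = 93.0000

cross = -186, triangle area = 93.0000


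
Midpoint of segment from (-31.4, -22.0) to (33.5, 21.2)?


Mx = (-31.4 + 33.5)/2 = 2.1/2 = 1.0500
My = (-22.0 + 21.2)/2 = -0.8/2 = -0.4000

(1.0500, -0.4000)


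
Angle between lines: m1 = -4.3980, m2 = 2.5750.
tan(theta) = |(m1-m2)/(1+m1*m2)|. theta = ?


m1-m2 = -6.973
1+m1*m2 = -10.32485
tan(theta) = |-6.973/(-10.32485)| = 0.675361
theta = arctan(|-6.973/(-10.32485)|) = 34.0336 degrees (acute angle)

34.0336 degrees


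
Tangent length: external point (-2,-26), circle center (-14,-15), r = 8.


d = sqrt((-2+ 14)^2 + (-26+ 15)^2) = sqrt(144+121) = 16.2788
L = sqrt(265.0000 - 64) = sqrt(201.0000) = 14.1774

14.1774


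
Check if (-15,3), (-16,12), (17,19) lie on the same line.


-15*(12-19) - 16*(19-3) + 17*(3-12)
= 105 - 256 - 153 = -304

No, not collinear (determinant = -304)


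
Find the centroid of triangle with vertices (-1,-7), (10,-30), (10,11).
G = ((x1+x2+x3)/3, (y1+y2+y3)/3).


Gx = (-1+10+10)/3 = 19/3 = 6.3333
Gy = (-7- 30+11)/3 = -26/3 = -8.6667

G = (6.3333, -8.6667)


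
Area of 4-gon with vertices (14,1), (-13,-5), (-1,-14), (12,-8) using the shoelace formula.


sum(xi*y_{i+1}) = 14*(-5) - 13*(-14) - 1*(-8) + 12*1 = 132
sum(yi*x_{i+1}) = 1*(-13) - 5*(-1) - 14*12 - 8*14 = -288
Area = |132 + 288|/2 = 420/2 = 210.0000

210.0000 sq units


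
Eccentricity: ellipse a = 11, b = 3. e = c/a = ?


c = sqrt(121-9) = sqrt(112) = 10.5830
e = c/a = sqrt(112)/11 = 0.9621

e = 0.9621


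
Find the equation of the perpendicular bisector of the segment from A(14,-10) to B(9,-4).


Midpoint = (11.5, -7)
Slope of AB = dy/dx = 6/(-5) = -1.2000
Perp slope = -dx/dy = 5/6 = 0.8333
b = My - (perp slope)*Mx = -7 + (-5*11.5)/6 = -7 - 9.5833 = -16.5833

y = 0.8333x - 16.5833


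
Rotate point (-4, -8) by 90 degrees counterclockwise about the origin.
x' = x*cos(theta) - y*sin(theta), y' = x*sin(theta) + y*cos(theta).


cos(90) = 0, sin(90) = 1
x' = -4*0 + 8*1 = 8
y' = -4*1 - 8*0 = -4

(8, -4)


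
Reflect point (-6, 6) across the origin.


Reflection rule for origin: (-x, -y)
(-6, 6) -> (6, -6)

(6, -6)


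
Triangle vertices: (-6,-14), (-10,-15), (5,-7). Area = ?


-6*(-15+ 7) = 48
-10*(-7+ 14) = -70
5*(-14+ 15) = 5
sum = -17
Area = |-17|/2 = 8.5000

8.5000 sq units


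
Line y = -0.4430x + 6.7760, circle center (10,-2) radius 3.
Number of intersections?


Substitute y = -0.4430x + 6.7760: (x-10)^2 + (-0.4430x+6.7760+ 2)^2 = 9
Expand to Ax^2 + Bx + C = 0, where b-k = 8.776
A = 1+m^2 = 1.196249
B = 2(m(b-k) - h) = 2(-0.4430*8.776 - 10) = -27.775536
C = h^2 + (b-k)^2 - r^2 = 100 + 77.018176 - 9 = 168.018176
disc = B^2-4AC = 771.4804 - 803.9663 = -32.4859
disc < 0

0 intersection points


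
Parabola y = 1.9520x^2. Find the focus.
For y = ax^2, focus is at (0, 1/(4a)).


a = 1.9520
4a = 7.8080
focus = (0, 1/7.8080) = (0, 0.1281)

Focus = (0, 0.1281)


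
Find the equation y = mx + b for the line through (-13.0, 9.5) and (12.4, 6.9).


m = (-2.6)/(25.4) = -0.1024
b = y1 - m*x1 = 9.5 - (-2.6*(-13.0))/(25.4) = 9.5 - 1.3307 = 8.1693

y = -0.1024x + 8.1693


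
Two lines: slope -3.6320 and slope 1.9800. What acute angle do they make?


m1-m2 = -5.612
1+m1*m2 = -6.19136
tan(theta) = |-5.612/(-6.19136)| = 0.906424
theta = arctan(|-5.612/(-6.19136)|) = 42.1899 degrees (acute angle)

42.1899 degrees


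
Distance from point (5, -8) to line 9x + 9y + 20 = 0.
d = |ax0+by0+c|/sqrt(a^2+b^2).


|9*5 + 9*(-8) + 20| = |-7| = 7
sqrt(81 + 81) = sqrt(162) = 12.7279
d = 7/sqrt(162) = 0.5500

0.5500


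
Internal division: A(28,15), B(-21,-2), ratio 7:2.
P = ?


Px = (7*(-21) + 2*28)/9 = -91/9 = -10.1111
Py = (7*(-2) + 2*15)/9 = 16/9 = 1.7778

P = (-10.1111, 1.7778)


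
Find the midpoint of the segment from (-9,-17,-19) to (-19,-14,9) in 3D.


Mx = (-9- 19)/2 = -14.0000
My = (-17- 14)/2 = -15.5000
Mz = (-19+9)/2 = -5.0000

M = (-14.0000, -15.5000, -5.0000)


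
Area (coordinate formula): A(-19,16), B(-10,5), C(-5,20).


-19*(5-20) = 285
-10*(20-16) = -40
-5*(16-5) = -55
sum = 190
Area = |190|/2 = 95.0000

95.0000 sq units


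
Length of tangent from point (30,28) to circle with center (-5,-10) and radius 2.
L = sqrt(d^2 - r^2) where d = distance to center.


d = sqrt((30+ 5)^2 + (28+ 10)^2) = sqrt(1225+1444) = 51.6624
L = sqrt(2669.0000 - 4) = sqrt(2665.0000) = 51.6236

51.6236


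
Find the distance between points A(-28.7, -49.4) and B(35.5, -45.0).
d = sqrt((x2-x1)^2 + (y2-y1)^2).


dx = 35.5 + 28.7 = 64.2
dy = -45.0 + 49.4 = 4.4
d = sqrt(4121.64 + 19.36) = sqrt(4141.0) = 64.3506

64.3506


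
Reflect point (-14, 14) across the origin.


Reflection rule for origin: (-x, -y)
(-14, 14) -> (14, -14)

(14, -14)


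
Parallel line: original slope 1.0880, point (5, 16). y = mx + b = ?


Parallel lines have equal slopes.
m2 = 1.0880
b2 = 16 - 1.0880*5 = 10.5600

y = 1.0880x + 10.5600


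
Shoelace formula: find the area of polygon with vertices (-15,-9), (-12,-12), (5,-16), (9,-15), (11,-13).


sum(xi*y_{i+1}) = -15*(-12) - 12*(-16) + 5*(-15) + 9*(-13) + 11*(-9) = 81
sum(yi*x_{i+1}) = -9*(-12) - 12*5 - 16*9 - 15*11 - 13*(-15) = -66
Area = |81 + 66|/2 = 147/2 = 73.5000

73.5000 sq units


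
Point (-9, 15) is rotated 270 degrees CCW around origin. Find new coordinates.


cos(270) = 0, sin(270) = -1
x' = -9*0 - 15*(-1) = 15
y' = -9*(-1) + 15*0 = 9

(15, 9)


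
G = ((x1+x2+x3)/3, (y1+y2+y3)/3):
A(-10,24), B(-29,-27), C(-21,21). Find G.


Gx = (-10- 29- 21)/3 = -60/3 = -20.0000
Gy = (24- 27+21)/3 = 18/3 = 6.0000

G = (-20.0000, 6.0000)


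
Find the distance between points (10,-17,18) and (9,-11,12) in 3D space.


dx=-1, dy=6, dz=-6
d = sqrt(1+36+36) = sqrt(73) = 8.5440

8.5440


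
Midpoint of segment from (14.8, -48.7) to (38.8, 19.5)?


Mx = (14.8 + 38.8)/2 = 53.6/2 = 26.8000
My = (-48.7 + 19.5)/2 = -29.2/2 = -14.6000

(26.8000, -14.6000)


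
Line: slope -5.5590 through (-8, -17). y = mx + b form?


y + 17 = -5.5590(x + 8)
y = -5.5590x - 17 + 5.5590*(-8)
y = -5.5590x - 61.4720

y = -5.5590x - 61.4720


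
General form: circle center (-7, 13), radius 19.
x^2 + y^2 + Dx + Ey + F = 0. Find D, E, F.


(x+ 7)^2 + (y-13)^2 = 19^2
D = -2h = 14, E = -2k = -26
F = h^2+k^2-r^2 = 49+169-361 = -143

D = 14, E = -26, F = -143


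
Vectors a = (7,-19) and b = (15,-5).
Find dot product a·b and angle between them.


a·b = 7*15 - 19*(-5) = 105 + 95 = 200
|a| = sqrt(49+361) = 20.2485
|b| = sqrt(225+25) = 15.8114
cos(theta) = 200/(sqrt(410)*sqrt(250)) = 200/sqrt(102500) = 0.624695
theta = arccos(200/sqrt(102500)) = 51.3402 degrees

a·b = 200, theta = 51.3402 deg


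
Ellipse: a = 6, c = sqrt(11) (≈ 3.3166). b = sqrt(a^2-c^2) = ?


b^2 = 6^2 - (sqrt(11))^2 = 36 - 11 = 25
b = sqrt(25) = 5

b = 5


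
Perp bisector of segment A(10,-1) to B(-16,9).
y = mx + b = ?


Midpoint = (-3, 4)
Slope of AB = dy/dx = 10/(-26) = -0.3846
Perp slope = -dx/dy = 26/10 = 2.6000
b = My - (perp slope)*Mx = 4 + (-26*(-3))/10 = 4 + 7.8000 = 11.8000

y = 2.6000x + 11.8000


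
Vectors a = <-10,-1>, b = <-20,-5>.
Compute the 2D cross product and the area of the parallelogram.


cross = -10*(-5) + 1*(-20) = 50 - 20 = 30
Parallelogram area = |30| = 30

cross = 30, parallelogram area = 30


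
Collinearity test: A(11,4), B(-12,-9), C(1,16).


11*(-9-16) - 12*(16-4) + 1*(4+ 9)
= -275 - 144 + 13 = -406

No, not collinear (determinant = -406)


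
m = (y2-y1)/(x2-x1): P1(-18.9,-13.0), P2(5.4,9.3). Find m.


dy = 9.3 + 13.0 = 22.3
dx = 5.4 + 18.9 = 24.3
m = 22.3/24.3 = 0.9177

m = 0.9177


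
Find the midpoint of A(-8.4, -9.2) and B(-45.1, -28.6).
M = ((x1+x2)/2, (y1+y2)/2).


Mx = (-8.4 - 45.1)/2 = -53.5/2 = -26.7500
My = (-9.2 - 28.6)/2 = -37.8/2 = -18.9000

(-26.7500, -18.9000)


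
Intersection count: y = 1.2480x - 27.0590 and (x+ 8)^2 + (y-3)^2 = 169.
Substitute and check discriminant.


Substitute y = 1.2480x - 27.0590: (x+ 8)^2 + (1.2480x- 27.0590-3)^2 = 169
Expand to Ax^2 + Bx + C = 0, where b-k = -30.059
A = 1+m^2 = 2.557504
B = 2(m(b-k) - h) = 2(1.2480*(-30.059) + 8) = -59.027264
C = h^2 + (b-k)^2 - r^2 = 64 + 903.543481 - 169 = 798.543481
disc = B^2-4AC = 3484.2179 - 8169.1126 = -4684.8947
disc < 0

0 intersection points


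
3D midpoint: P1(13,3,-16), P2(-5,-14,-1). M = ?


Mx = (13- 5)/2 = 4.0000
My = (3- 14)/2 = -5.5000
Mz = (-16- 1)/2 = -8.5000

M = (4.0000, -5.5000, -8.5000)


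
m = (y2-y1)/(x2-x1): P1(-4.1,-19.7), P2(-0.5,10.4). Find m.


dy = 10.4 + 19.7 = 30.1
dx = -0.5 + 4.1 = 3.6
m = 30.1/3.6 = 8.3611

m = 8.3611


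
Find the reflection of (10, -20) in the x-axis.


Reflection rule for x-axis: (x, -y)
(10, -20) -> (10, 20)

(10, 20)


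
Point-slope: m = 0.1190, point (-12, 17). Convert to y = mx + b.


y - 17 = 0.1190(x + 12)
y = 0.1190x + 17 - 0.1190*(-12)
y = 0.1190x + 18.4280

y = 0.1190x + 18.4280


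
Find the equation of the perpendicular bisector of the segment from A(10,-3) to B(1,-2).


Midpoint = (5.5, -2.5)
Slope of AB = dy/dx = 1/(-9) = -0.1111
Perp slope = -dx/dy = 9/1 = 9.0000
b = My - (perp slope)*Mx = -2.5 + (-9*5.5)/1 = -2.5 - 49.5000 = -52.0000

y = 9.0000x - 52.0000


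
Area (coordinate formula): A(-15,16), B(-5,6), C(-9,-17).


-15*(6+ 17) = -345
-5*(-17-16) = 165
-9*(16-6) = -90
sum = -270
Area = |-270|/2 = 135.0000

135.0000 sq units


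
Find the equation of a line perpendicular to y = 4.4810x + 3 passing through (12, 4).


Perpendicular slope = -1/m1 = -1/4.4810 = -0.2232
b2 = y0 - m2*x0 = 4 + 12/4.4810 = 4 + 2.6780 = 6.6780

y = -0.2232x + 6.6780


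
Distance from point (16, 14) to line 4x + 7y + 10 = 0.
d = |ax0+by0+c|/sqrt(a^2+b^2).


|4*16 + 7*14 + 10| = |172| = 172
sqrt(16 + 49) = sqrt(65) = 8.0623
d = 172/sqrt(65) = 21.3340

21.3340


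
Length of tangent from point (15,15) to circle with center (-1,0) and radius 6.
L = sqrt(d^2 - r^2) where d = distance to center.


d = sqrt((15+ 1)^2 + (15-0)^2) = sqrt(256+225) = 21.9317
L = sqrt(481.0000 - 36) = sqrt(445.0000) = 21.0950

21.0950


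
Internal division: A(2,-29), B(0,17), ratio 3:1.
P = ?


Px = (3*0 + 1*2)/4 = 2/4 = 0.5000
Py = (3*17 + 1*(-29))/4 = 22/4 = 5.5000

P = (0.5000, 5.5000)


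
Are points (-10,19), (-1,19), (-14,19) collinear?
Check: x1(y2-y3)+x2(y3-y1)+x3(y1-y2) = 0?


-10*(19-19) - 1*(19-19) - 14*(19-19)
= 0 + 0 + 0 = 0

Yes, collinear (determinant = 0)


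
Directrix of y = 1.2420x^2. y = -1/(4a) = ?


a = 1.2420
1/(4a) = 0.2013
directrix: y = -0.2013 = -0.2013

y = -0.2013


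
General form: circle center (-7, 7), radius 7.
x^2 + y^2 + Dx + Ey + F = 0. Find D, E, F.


(x+ 7)^2 + (y-7)^2 = 7^2
D = -2h = 14, E = -2k = -14
F = h^2+k^2-r^2 = 49+49-49 = 49

D = 14, E = -14, F = 49


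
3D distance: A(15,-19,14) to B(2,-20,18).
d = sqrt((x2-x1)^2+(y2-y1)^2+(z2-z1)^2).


dx=-13, dy=-1, dz=4
d = sqrt(169+1+16) = sqrt(186) = 13.6382

13.6382


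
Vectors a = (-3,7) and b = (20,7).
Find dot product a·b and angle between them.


a·b = -3*20 + 7*7 = -60 + 49 = -11
|a| = sqrt(9+49) = 7.6158
|b| = sqrt(400+49) = 21.1896
cos(theta) = -11/(sqrt(58)*sqrt(449)) = -11/sqrt(26042) = -0.068164
theta = arccos(-11/sqrt(26042)) = 93.9085 degrees

a·b = -11, theta = 93.9085 deg


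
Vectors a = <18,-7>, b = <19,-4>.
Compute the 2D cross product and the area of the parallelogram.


cross = 18*(-4) + 7*19 = -72 + 133 = 61
Parallelogram area = |61| = 61

cross = 61, parallelogram area = 61


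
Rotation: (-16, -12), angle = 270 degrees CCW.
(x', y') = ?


cos(270) = 0, sin(270) = -1
x' = -16*0 + 12*(-1) = -12
y' = -16*(-1) - 12*0 = 16

(-12, 16)


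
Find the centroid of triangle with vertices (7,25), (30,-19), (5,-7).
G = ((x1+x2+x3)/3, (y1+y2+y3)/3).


Gx = (7+30+5)/3 = 42/3 = 14.0000
Gy = (25- 19- 7)/3 = -1/3 = -0.3333

G = (14.0000, -0.3333)


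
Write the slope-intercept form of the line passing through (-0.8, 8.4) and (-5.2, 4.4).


m = (-4.0)/(-4.4) = 0.9091
b = y1 - m*x1 = 8.4 - (-4.0*(-0.8))/(-4.4) = 8.4 + 0.7273 = 9.1273

y = 0.9091x + 9.1273


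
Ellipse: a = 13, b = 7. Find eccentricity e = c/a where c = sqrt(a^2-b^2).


c = sqrt(169-49) = sqrt(120) = 10.9545
e = c/a = sqrt(120)/13 = 0.8427

e = 0.8427


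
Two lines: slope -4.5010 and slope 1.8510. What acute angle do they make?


m1-m2 = -6.352
1+m1*m2 = -7.331351
tan(theta) = |-6.352/(-7.331351)| = 0.866416
theta = arctan(|-6.352/(-7.331351)|) = 40.9062 degrees (acute angle)

40.9062 degrees


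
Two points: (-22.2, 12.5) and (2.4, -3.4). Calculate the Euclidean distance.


dx = 2.4 + 22.2 = 24.6
dy = -3.4 - 12.5 = -15.9
d = sqrt(605.16 + 252.81) = sqrt(857.97) = 29.2911

29.2911


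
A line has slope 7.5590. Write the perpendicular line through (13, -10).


Perpendicular slope = -1/m1 = -1/7.5590 = -0.1323
b2 = y0 - m2*x0 = -10 + 13/7.5590 = -10 + 1.7198 = -8.2802

y = -0.1323x - 8.2802


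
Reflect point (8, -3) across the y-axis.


Reflection rule for y-axis: (-x, y)
(8, -3) -> (-8, -3)

(-8, -3)


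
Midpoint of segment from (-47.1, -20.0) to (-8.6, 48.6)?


Mx = (-47.1 - 8.6)/2 = -55.7/2 = -27.8500
My = (-20.0 + 48.6)/2 = 28.6/2 = 14.3000

(-27.8500, 14.3000)


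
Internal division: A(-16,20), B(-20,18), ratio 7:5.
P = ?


Px = (7*(-20) + 5*(-16))/12 = -220/12 = -18.3333
Py = (7*18 + 5*20)/12 = 226/12 = 18.8333

P = (-18.3333, 18.8333)


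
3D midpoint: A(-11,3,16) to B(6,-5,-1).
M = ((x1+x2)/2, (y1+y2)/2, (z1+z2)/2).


Mx = (-11+6)/2 = -2.5000
My = (3- 5)/2 = -1.0000
Mz = (16- 1)/2 = 7.5000

M = (-2.5000, -1.0000, 7.5000)


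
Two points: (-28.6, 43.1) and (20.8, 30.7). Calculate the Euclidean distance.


dx = 20.8 + 28.6 = 49.4
dy = 30.7 - 43.1 = -12.4
d = sqrt(2440.36 + 153.76) = sqrt(2594.12) = 50.9325

50.9325


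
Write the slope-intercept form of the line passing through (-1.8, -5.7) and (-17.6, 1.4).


m = (7.1)/(-15.8) = -0.4494
b = y1 - m*x1 = -5.7 - (7.1*(-1.8))/(-15.8) = -5.7 - 0.8089 = -6.5089

y = -0.4494x - 6.5089


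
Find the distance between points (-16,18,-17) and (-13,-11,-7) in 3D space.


dx=3, dy=-29, dz=10
d = sqrt(9+841+100) = sqrt(950) = 30.8221

30.8221


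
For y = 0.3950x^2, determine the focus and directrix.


a = 0.3950
1/(4a) = 0.6329
Focus = (0, 0.6329)
Directrix: y = -0.6329

Focus = (0, 0.6329), Directrix: y = -0.6329


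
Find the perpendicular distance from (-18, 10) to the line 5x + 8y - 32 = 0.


|5*(-18) + 8*10 - 32| = |-42| = 42
sqrt(25 + 64) = sqrt(89) = 9.4340
d = 42/sqrt(89) = 4.4520

4.4520


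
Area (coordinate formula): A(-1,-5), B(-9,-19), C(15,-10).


-1*(-19+ 10) = 9
-9*(-10+ 5) = 45
15*(-5+ 19) = 210
sum = 264
Area = |264|/2 = 132.0000

132.0000 sq units


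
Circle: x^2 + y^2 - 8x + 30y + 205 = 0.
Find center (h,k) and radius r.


h = -D/2 = 8/2 = 4
k = -E/2 = -30/2 = -15
r^2 = h^2 + k^2 - F = 16 + 225 - 205 = 36
r = 6

Center (4, -15), radius = 6


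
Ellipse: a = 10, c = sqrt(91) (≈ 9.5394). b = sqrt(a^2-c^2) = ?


b^2 = 10^2 - (sqrt(91))^2 = 100 - 91 = 9
b = sqrt(9) = 3

b = 3


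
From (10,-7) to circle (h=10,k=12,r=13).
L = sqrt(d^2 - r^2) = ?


d = sqrt((10-10)^2 + (-7-12)^2) = sqrt(0+361) = 19.0000
L = sqrt(361.0000 - 169) = sqrt(192.0000) = 13.8564

13.8564


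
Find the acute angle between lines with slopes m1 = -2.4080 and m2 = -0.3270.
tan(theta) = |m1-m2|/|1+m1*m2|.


m1-m2 = -2.081
1+m1*m2 = 1.787416
tan(theta) = |-2.081/1.787416| = 1.164251
theta = arctan(|-2.081/1.787416|) = 49.3400 degrees (acute angle)

49.3400 degrees


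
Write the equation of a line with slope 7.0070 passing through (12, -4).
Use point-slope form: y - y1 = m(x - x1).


y + 4 = 7.0070(x - 12)
y = 7.0070x - 4 - 7.0070*12
y = 7.0070x - 88.0840

y = 7.0070x - 88.0840


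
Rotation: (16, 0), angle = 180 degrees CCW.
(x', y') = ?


cos(180) = -1, sin(180) = 0
x' = 16*(-1) - 0*0 = -16
y' = 16*0 + 0*(-1) = 0

(-16, 0)


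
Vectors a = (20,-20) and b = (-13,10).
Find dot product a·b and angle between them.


a·b = 20*(-13) - 20*10 = -260 - 200 = -460
|a| = sqrt(400+400) = 28.2843
|b| = sqrt(169+100) = 16.4012
cos(theta) = -460/(sqrt(800)*sqrt(269)) = -460/sqrt(215200) = -0.991600
theta = arccos(-460/sqrt(215200)) = 172.5686 degrees

a·b = -460, theta = 172.5686 deg


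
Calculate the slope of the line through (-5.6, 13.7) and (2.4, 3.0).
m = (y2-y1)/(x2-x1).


dy = 3.0 - 13.7 = -10.7
dx = 2.4 + 5.6 = 8.0
m = -10.7/8.0 = -1.3375

m = -1.3375


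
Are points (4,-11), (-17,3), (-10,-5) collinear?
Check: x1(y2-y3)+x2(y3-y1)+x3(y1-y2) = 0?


4*(3+ 5) - 17*(-5+ 11) - 10*(-11-3)
= 32 - 102 + 140 = 70

No, not collinear (determinant = 70)


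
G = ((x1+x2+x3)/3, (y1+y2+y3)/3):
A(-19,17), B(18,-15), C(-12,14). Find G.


Gx = (-19+18- 12)/3 = -13/3 = -4.3333
Gy = (17- 15+14)/3 = 16/3 = 5.3333

G = (-4.3333, 5.3333)


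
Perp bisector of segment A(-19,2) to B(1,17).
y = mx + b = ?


Midpoint = (-9, 9.5)
Slope of AB = dy/dx = 15/20 = 0.7500
Perp slope = -dx/dy = -20/15 = -1.3333
b = My - (perp slope)*Mx = 9.5 + (20*(-9))/15 = 9.5 - 12.0000 = -2.5000

y = -1.3333x - 2.5000


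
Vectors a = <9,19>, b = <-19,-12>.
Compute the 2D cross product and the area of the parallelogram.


cross = 9*(-12) - 19*(-19) = -108 + 361 = 253
Parallelogram area = |253| = 253

cross = 253, parallelogram area = 253


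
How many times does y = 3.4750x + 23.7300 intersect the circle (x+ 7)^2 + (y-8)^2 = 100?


Substitute y = 3.4750x + 23.7300: (x+ 7)^2 + (3.4750x+23.7300-8)^2 = 100
Expand to Ax^2 + Bx + C = 0, where b-k = 15.73
A = 1+m^2 = 13.075625
B = 2(m(b-k) - h) = 2(3.4750*15.73 + 7) = 123.3235
C = h^2 + (b-k)^2 - r^2 = 49 + 247.4329 - 100 = 196.4329
disc = B^2-4AC = 15208.6857 - 10273.9318 = 4934.7539
disc > 0

2 intersection points


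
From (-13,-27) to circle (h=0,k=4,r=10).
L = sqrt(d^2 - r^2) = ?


d = sqrt((-13-0)^2 + (-27-4)^2) = sqrt(169+961) = 33.6155
L = sqrt(1130.0000 - 100) = sqrt(1030.0000) = 32.0936

32.0936


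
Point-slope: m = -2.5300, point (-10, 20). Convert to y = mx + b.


y - 20 = -2.5300(x + 10)
y = -2.5300x + 20 + 2.5300*(-10)
y = -2.5300x - 5.3000

y = -2.5300x - 5.3000


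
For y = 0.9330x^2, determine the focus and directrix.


a = 0.9330
1/(4a) = 0.2680
Focus = (0, 0.2680)
Directrix: y = -0.2680

Focus = (0, 0.2680), Directrix: y = -0.2680


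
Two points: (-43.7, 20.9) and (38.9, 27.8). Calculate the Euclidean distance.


dx = 38.9 + 43.7 = 82.6
dy = 27.8 - 20.9 = 6.9
d = sqrt(6822.76 + 47.61) = sqrt(6870.37) = 82.8877

82.8877


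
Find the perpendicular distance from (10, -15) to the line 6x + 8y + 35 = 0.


|6*10 + 8*(-15) + 35| = |-25| = 25
sqrt(36 + 64) = sqrt(100) = 10.0000
d = 25/sqrt(100) = 2.5000

2.5000


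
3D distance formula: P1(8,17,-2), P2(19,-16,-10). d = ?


dx=11, dy=-33, dz=-8
d = sqrt(121+1089+64) = sqrt(1274) = 35.6931

35.6931


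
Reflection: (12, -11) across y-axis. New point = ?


Reflection rule for y-axis: (-x, y)
(12, -11) -> (-12, -11)

(-12, -11)


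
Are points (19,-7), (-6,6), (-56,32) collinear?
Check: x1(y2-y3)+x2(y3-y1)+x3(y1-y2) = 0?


19*(6-32) - 6*(32+ 7) - 56*(-7-6)
= -494 - 234 + 728 = 0

Yes, collinear (determinant = 0)


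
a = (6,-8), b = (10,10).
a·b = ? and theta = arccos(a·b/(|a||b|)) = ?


a·b = 6*10 - 8*10 = 60 - 80 = -20
|a| = sqrt(36+64) = 10.0000
|b| = sqrt(100+100) = 14.1421
cos(theta) = -20/(sqrt(100)*sqrt(200)) = -20/sqrt(20000) = -0.141421
theta = arccos(-20/sqrt(20000)) = 98.1301 degrees

a·b = -20, theta = 98.1301 deg


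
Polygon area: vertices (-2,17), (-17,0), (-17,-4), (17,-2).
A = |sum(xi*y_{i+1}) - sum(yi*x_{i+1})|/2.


sum(xi*y_{i+1}) = -2*0 - 17*(-4) - 17*(-2) + 17*17 = 391
sum(yi*x_{i+1}) = 17*(-17) + 0*(-17) - 4*17 - 2*(-2) = -353
Area = |391 + 353|/2 = 744/2 = 372.0000

372.0000 sq units


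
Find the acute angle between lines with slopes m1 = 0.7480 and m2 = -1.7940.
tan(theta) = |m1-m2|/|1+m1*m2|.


m1-m2 = 2.542
1+m1*m2 = -0.341912
tan(theta) = |2.542/(-0.341912)| = 7.434662
theta = arctan(|2.542/(-0.341912)|) = 82.3394 degrees (acute angle)

82.3394 degrees


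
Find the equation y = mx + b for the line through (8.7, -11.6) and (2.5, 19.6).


m = (31.2)/(-6.2) = -5.0323
b = y1 - m*x1 = -11.6 - (31.2*8.7)/(-6.2) = -11.6 + 43.7806 = 32.1806

y = -5.0323x + 32.1806


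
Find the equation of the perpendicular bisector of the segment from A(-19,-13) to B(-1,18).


Midpoint = (-10, 2.5)
Slope of AB = dy/dx = 31/18 = 1.7222
Perp slope = -dx/dy = -18/31 = -0.5806
b = My - (perp slope)*Mx = 2.5 + (18*(-10))/31 = 2.5 - 5.8065 = -3.3065

y = -0.5806x - 3.3065


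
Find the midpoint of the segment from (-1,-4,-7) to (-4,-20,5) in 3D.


Mx = (-1- 4)/2 = -2.5000
My = (-4- 20)/2 = -12.0000
Mz = (-7+5)/2 = -1.0000

M = (-2.5000, -12.0000, -1.0000)


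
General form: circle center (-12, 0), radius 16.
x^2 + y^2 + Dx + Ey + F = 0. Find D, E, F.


(x+ 12)^2 + (y-0)^2 = 16^2
D = -2h = 24, E = -2k = 0
F = h^2+k^2-r^2 = 144+0-256 = -112

D = 24, E = 0, F = -112


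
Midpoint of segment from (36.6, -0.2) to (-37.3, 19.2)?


Mx = (36.6 - 37.3)/2 = -0.7/2 = -0.3500
My = (-0.2 + 19.2)/2 = 19.0/2 = 9.5000

(-0.3500, 9.5000)


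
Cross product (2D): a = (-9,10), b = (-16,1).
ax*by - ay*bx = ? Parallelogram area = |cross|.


cross = -9*1 - 10*(-16) = -9 + 160 = 151
Parallelogram area = |151| = 151

cross = 151, parallelogram area = 151


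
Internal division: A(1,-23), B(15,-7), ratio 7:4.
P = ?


Px = (7*15 + 4*1)/11 = 109/11 = 9.9091
Py = (7*(-7) + 4*(-23))/11 = -141/11 = -12.8182

P = (9.9091, -12.8182)


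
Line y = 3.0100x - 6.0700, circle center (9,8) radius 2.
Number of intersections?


Substitute y = 3.0100x - 6.0700: (x-9)^2 + (3.0100x- 6.0700-8)^2 = 4
Expand to Ax^2 + Bx + C = 0, where b-k = -14.07
A = 1+m^2 = 10.0601
B = 2(m(b-k) - h) = 2(3.0100*(-14.07) - 9) = -102.7014
C = h^2 + (b-k)^2 - r^2 = 81 + 197.9649 - 4 = 274.9649
disc = B^2-4AC = 10547.5776 - 11064.6976 = -517.1200
disc < 0

0 intersection points


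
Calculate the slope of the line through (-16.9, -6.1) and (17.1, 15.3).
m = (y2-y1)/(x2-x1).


dy = 15.3 + 6.1 = 21.4
dx = 17.1 + 16.9 = 34.0
m = 21.4/34.0 = 0.6294

m = 0.6294


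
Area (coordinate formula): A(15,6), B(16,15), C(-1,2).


15*(15-2) = 195
16*(2-6) = -64
-1*(6-15) = 9
sum = 140
Area = |140|/2 = 70.0000

70.0000 sq units


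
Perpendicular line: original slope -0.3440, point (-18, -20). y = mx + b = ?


Perpendicular slope = -1/m1 = -1/(-0.3440) = 2.9070
b2 = y0 - m2*x0 = -20 - 18/(-0.3440) = -20 + 52.3256 = 32.3256

y = 2.9070x + 32.3256


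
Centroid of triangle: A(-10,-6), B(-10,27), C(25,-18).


Gx = (-10- 10+25)/3 = 5/3 = 1.6667
Gy = (-6+27- 18)/3 = 3/3 = 1.0000

G = (1.6667, 1.0000)


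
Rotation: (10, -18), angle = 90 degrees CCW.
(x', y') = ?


cos(90) = 0, sin(90) = 1
x' = 10*0 + 18*1 = 18
y' = 10*1 - 18*0 = 10

(18, 10)


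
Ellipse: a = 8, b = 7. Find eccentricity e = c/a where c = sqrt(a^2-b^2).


c = sqrt(64-49) = sqrt(15) = 3.8730
e = c/a = sqrt(15)/8 = 0.4841

e = 0.4841


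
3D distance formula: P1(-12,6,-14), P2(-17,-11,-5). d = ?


dx=-5, dy=-17, dz=9
d = sqrt(25+289+81) = sqrt(395) = 19.8746

19.8746


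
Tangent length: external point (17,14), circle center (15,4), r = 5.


d = sqrt((17-15)^2 + (14-4)^2) = sqrt(4+100) = 10.1980
L = sqrt(104.0000 - 25) = sqrt(79.0000) = 8.8882

8.8882


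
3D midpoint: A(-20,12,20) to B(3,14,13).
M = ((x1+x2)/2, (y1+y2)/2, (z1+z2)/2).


Mx = (-20+3)/2 = -8.5000
My = (12+14)/2 = 13.0000
Mz = (20+13)/2 = 16.5000

M = (-8.5000, 13.0000, 16.5000)


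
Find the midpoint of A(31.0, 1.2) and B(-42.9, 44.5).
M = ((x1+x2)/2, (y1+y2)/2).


Mx = (31.0 - 42.9)/2 = -11.9/2 = -5.9500
My = (1.2 + 44.5)/2 = 45.7/2 = 22.8500

(-5.9500, 22.8500)


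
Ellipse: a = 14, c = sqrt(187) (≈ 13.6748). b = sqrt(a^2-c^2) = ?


b^2 = 14^2 - (sqrt(187))^2 = 196 - 187 = 9
b = sqrt(9) = 3

b = 3


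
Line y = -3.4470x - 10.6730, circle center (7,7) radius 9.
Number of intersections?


Substitute y = -3.4470x - 10.6730: (x-7)^2 + (-3.4470x- 10.6730-7)^2 = 81
Expand to Ax^2 + Bx + C = 0, where b-k = -17.673
A = 1+m^2 = 12.881809
B = 2(m(b-k) - h) = 2(-3.4470*(-17.673) - 7) = 107.837662
C = h^2 + (b-k)^2 - r^2 = 49 + 312.334929 - 81 = 280.334929
disc = B^2-4AC = 11628.9613 - 14444.8840 = -2815.9227
disc < 0

0 intersection points


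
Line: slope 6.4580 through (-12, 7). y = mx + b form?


y - 7 = 6.4580(x + 12)
y = 6.4580x + 7 - 6.4580*(-12)
y = 6.4580x + 84.4960

y = 6.4580x + 84.4960


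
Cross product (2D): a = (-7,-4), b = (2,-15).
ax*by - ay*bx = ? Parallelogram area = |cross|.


cross = -7*(-15) + 4*2 = 105 + 8 = 113
Parallelogram area = |113| = 113

cross = 113, parallelogram area = 113


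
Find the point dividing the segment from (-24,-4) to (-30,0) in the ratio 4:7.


Px = (4*(-30) + 7*(-24))/11 = -288/11 = -26.1818
Py = (4*0 + 7*(-4))/11 = -28/11 = -2.5455

P = (-26.1818, -2.5455)


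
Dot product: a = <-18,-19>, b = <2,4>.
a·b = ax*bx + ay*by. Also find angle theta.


a·b = -18*2 - 19*4 = -36 - 76 = -112
|a| = sqrt(324+361) = 26.1725
|b| = sqrt(4+16) = 4.4721
cos(theta) = -112/(sqrt(685)*sqrt(20)) = -112/sqrt(13700) = -0.956881
theta = arccos(-112/sqrt(13700)) = 163.1132 degrees

a·b = -112, theta = 163.1132 deg


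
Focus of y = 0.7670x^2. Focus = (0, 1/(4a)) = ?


a = 0.7670
4a = 3.0680
focus = (0, 1/3.0680) = (0, 0.3259)

Focus = (0, 0.3259)


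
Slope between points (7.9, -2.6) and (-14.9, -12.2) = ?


dy = -12.2 + 2.6 = -9.6
dx = -14.9 - 7.9 = -22.8
m = -9.6/(-22.8) = 0.4211

m = 0.4211
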